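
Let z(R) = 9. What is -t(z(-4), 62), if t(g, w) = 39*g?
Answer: -351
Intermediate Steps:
-t(z(-4), 62) = -39*9 = -1*351 = -351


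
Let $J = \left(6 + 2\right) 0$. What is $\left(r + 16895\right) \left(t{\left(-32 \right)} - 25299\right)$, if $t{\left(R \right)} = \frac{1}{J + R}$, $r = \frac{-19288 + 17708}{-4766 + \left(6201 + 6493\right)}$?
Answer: $- \frac{27108818701655}{63424} \approx -4.2742 \cdot 10^{8}$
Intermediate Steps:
$J = 0$ ($J = 8 \cdot 0 = 0$)
$r = - \frac{395}{1982}$ ($r = - \frac{1580}{-4766 + 12694} = - \frac{1580}{7928} = \left(-1580\right) \frac{1}{7928} = - \frac{395}{1982} \approx -0.19929$)
$t{\left(R \right)} = \frac{1}{R}$ ($t{\left(R \right)} = \frac{1}{0 + R} = \frac{1}{R}$)
$\left(r + 16895\right) \left(t{\left(-32 \right)} - 25299\right) = \left(- \frac{395}{1982} + 16895\right) \left(\frac{1}{-32} - 25299\right) = \frac{33485495 \left(- \frac{1}{32} - 25299\right)}{1982} = \frac{33485495}{1982} \left(- \frac{809569}{32}\right) = - \frac{27108818701655}{63424}$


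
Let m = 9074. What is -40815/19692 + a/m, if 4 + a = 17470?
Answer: -1467491/9926956 ≈ -0.14783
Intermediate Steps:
a = 17466 (a = -4 + 17470 = 17466)
-40815/19692 + a/m = -40815/19692 + 17466/9074 = -40815*1/19692 + 17466*(1/9074) = -4535/2188 + 8733/4537 = -1467491/9926956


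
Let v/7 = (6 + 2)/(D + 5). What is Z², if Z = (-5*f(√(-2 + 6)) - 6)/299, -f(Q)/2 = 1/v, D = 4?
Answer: 15129/70090384 ≈ 0.00021585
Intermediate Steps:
v = 56/9 (v = 7*((6 + 2)/(4 + 5)) = 7*(8/9) = 56/9 ≈ 6.2222)
f(Q) = -9/28 (f(Q) = -2/56/9 = -2*9/56 = -9/28)
Z = -123/8372 (Z = (-5*(-9/28) - 6)/299 = (45/28 - 6)*(1/299) = -123/28*1/299 = -123/8372 ≈ -0.014692)
Z² = (-123/8372)² = 15129/70090384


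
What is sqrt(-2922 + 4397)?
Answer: 5*sqrt(59) ≈ 38.406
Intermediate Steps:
sqrt(-2922 + 4397) = sqrt(1475) = 5*sqrt(59)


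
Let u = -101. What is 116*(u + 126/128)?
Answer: -185629/16 ≈ -11602.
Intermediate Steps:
116*(u + 126/128) = 116*(-101 + 126/128) = 116*(-101 + 126*(1/128)) = 116*(-101 + 63/64) = 116*(-6401/64) = -185629/16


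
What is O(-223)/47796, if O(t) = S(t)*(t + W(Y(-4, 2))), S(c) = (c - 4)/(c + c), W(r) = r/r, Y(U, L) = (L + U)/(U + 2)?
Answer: -8399/3552836 ≈ -0.0023640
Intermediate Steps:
Y(U, L) = (L + U)/(2 + U)
W(r) = 1
S(c) = (-4 + c)/(2*c) (S(c) = (-4 + c)/((2*c)) = (-4 + c)*(1/(2*c)) = (-4 + c)/(2*c))
O(t) = (1 + t)*(-4 + t)/(2*t) (O(t) = ((-4 + t)/(2*t))*(t + 1) = ((-4 + t)/(2*t))*(1 + t) = (1 + t)*(-4 + t)/(2*t))
O(-223)/47796 = ((½)*(1 - 223)*(-4 - 223)/(-223))/47796 = ((½)*(-1/223)*(-222)*(-227))*(1/47796) = -25197/223*1/47796 = -8399/3552836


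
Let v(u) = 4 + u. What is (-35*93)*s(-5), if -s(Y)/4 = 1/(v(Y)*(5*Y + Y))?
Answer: 434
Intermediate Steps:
s(Y) = -2/(3*Y*(4 + Y)) (s(Y) = -4*1/((4 + Y)*(5*Y + Y)) = -4*1/(6*Y*(4 + Y)) = -2/(3*Y*(4 + Y)))
(-35*93)*s(-5) = (-35*93)*(-⅔/(-5*(4 - 5))) = -(-2170)*(-1)/(5*(-1)) = -(-2170)*(-1)*(-1)/5 = -3255*(-2/15) = 434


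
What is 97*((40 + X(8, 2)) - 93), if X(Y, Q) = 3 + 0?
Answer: -4850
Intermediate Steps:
X(Y, Q) = 3
97*((40 + X(8, 2)) - 93) = 97*((40 + 3) - 93) = 97*(43 - 93) = 97*(-50) = -4850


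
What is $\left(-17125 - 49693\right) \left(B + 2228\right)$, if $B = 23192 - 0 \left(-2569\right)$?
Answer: $-1698513560$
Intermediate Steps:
$B = 23192$ ($B = 23192 - 0 = 23192 + 0 = 23192$)
$\left(-17125 - 49693\right) \left(B + 2228\right) = \left(-17125 - 49693\right) \left(23192 + 2228\right) = \left(-66818\right) 25420 = -1698513560$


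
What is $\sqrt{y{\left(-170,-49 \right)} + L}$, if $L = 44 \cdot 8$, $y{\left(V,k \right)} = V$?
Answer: $\sqrt{182} \approx 13.491$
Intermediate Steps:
$L = 352$
$\sqrt{y{\left(-170,-49 \right)} + L} = \sqrt{-170 + 352} = \sqrt{182}$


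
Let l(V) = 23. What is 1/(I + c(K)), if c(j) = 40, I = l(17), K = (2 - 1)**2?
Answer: 1/63 ≈ 0.015873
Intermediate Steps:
K = 1 (K = 1**2 = 1)
I = 23
1/(I + c(K)) = 1/(23 + 40) = 1/63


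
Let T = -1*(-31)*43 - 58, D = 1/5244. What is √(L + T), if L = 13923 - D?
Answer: √104484485721/2622 ≈ 123.28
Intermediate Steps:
D = 1/5244 ≈ 0.00019069
L = 73012211/5244 (L = 13923 - 1*1/5244 = 13923 - 1/5244 = 73012211/5244 ≈ 13923.)
T = 1275 (T = 31*43 - 58 = 1333 - 58 = 1275)
√(L + T) = √(73012211/5244 + 1275) = √(79698311/5244) = √104484485721/2622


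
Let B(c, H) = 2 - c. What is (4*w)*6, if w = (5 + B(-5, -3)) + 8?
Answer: 480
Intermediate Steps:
w = 20 (w = (5 + (2 - 1*(-5))) + 8 = (5 + (2 + 5)) + 8 = (5 + 7) + 8 = 12 + 8 = 20)
(4*w)*6 = (4*20)*6 = 80*6 = 480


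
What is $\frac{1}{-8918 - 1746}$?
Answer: $- \frac{1}{10664} \approx -9.3773 \cdot 10^{-5}$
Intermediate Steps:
$\frac{1}{-8918 - 1746} = \frac{1}{-10664} = - \frac{1}{10664}$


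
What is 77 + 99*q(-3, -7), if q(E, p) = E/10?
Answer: 473/10 ≈ 47.300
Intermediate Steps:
q(E, p) = E/10 (q(E, p) = E*(1/10) = E/10)
77 + 99*q(-3, -7) = 77 + 99*((1/10)*(-3)) = 77 + 99*(-3/10) = 77 - 297/10 = 473/10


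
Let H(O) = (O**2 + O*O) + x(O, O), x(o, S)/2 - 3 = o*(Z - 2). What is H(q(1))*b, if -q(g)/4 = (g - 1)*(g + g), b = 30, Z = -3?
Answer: 180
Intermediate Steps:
x(o, S) = 6 - 10*o (x(o, S) = 6 + 2*(o*(-3 - 2)) = 6 + 2*(o*(-5)) = 6 + 2*(-5*o) = 6 - 10*o)
q(g) = -8*g*(-1 + g) (q(g) = -4*(g - 1)*(g + g) = -4*(-1 + g)*2*g = -8*g*(-1 + g))
H(O) = 6 - 10*O + 2*O**2 (H(O) = (O**2 + O*O) + (6 - 10*O) = (O**2 + O**2) + (6 - 10*O) = 2*O**2 + (6 - 10*O) = 6 - 10*O + 2*O**2)
H(q(1))*b = (6 - 80*(1 - 1*1) + 2*(8*1*(1 - 1*1))**2)*30 = (6 - 80*(1 - 1) + 2*(8*1*(1 - 1))**2)*30 = (6 - 80*0 + 2*(8*1*0)**2)*30 = (6 - 10*0 + 2*0**2)*30 = (6 + 0 + 2*0)*30 = (6 + 0 + 0)*30 = 6*30 = 180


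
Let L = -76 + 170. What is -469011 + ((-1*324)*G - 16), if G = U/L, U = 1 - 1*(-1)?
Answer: -22044593/47 ≈ -4.6903e+5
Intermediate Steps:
L = 94
U = 2 (U = 1 + 1 = 2)
G = 1/47 (G = 2/94 = 2*(1/94) = 1/47 ≈ 0.021277)
-469011 + ((-1*324)*G - 16) = -469011 + (-1*324*(1/47) - 16) = -469011 + (-324*1/47 - 16) = -469011 + (-324/47 - 16) = -469011 - 1076/47 = -22044593/47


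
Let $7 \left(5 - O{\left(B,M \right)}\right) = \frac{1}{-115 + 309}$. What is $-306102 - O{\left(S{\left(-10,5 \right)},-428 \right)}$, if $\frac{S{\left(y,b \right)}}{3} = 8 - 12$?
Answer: $- \frac{415693305}{1358} \approx -3.0611 \cdot 10^{5}$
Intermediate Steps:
$S{\left(y,b \right)} = -12$ ($S{\left(y,b \right)} = 3 \left(8 - 12\right) = 3 \left(-4\right) = -12$)
$O{\left(B,M \right)} = \frac{6789}{1358}$ ($O{\left(B,M \right)} = 5 - \frac{1}{7 \left(-115 + 309\right)} = 5 - \frac{1}{7 \cdot 194} = 5 - \frac{1}{1358} = \frac{6789}{1358}$)
$-306102 - O{\left(S{\left(-10,5 \right)},-428 \right)} = -306102 - \frac{6789}{1358} = - \frac{415693305}{1358}$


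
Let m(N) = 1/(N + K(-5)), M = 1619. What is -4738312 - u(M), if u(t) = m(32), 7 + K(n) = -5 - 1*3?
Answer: -80551305/17 ≈ -4.7383e+6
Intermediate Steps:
K(n) = -15 (K(n) = -7 + (-5 - 1*3) = -7 + (-5 - 3) = -7 - 8 = -15)
m(N) = 1/(-15 + N) (m(N) = 1/(N - 15) = 1/(-15 + N))
u(t) = 1/17 (u(t) = 1/(-15 + 32) = 1/17)
-4738312 - u(M) = -4738312 - 1*1/17 = -4738312 - 1/17 = -80551305/17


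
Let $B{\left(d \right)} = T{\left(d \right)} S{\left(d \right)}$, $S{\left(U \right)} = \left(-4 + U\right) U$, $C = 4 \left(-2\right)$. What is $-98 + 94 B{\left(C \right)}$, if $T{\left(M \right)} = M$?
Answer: $-72290$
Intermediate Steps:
$C = -8$
$S{\left(U \right)} = U \left(-4 + U\right)$
$B{\left(d \right)} = d^{2} \left(-4 + d\right)$ ($B{\left(d \right)} = d d \left(-4 + d\right) = d^{2} \left(-4 + d\right)$)
$-98 + 94 B{\left(C \right)} = -98 + 94 \left(-8\right)^{2} \left(-4 - 8\right) = -98 + 94 \cdot 64 \left(-12\right) = -98 + 94 \left(-768\right) = -98 - 72192 = -72290$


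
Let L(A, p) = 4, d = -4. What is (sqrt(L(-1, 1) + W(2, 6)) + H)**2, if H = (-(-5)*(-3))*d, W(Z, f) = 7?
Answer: (60 + sqrt(11))**2 ≈ 4009.0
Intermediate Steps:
H = 60 (H = -(-5)*(-3)*(-4) = -5*3*(-4) = -15*(-4) = 60)
(sqrt(L(-1, 1) + W(2, 6)) + H)**2 = (sqrt(4 + 7) + 60)**2 = (sqrt(11) + 60)**2 = (60 + sqrt(11))**2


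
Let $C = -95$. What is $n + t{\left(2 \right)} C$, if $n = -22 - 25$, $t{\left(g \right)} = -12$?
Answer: $1093$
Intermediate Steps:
$n = -47$ ($n = -22 - 25 = -47$)
$n + t{\left(2 \right)} C = -47 - -1140 = -47 + 1140 = 1093$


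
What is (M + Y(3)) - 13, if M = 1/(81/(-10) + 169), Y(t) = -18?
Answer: -49869/1609 ≈ -30.994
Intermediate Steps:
M = 10/1609 (M = 1/(81*(-⅒) + 169) = 1/(-81/10 + 169) = 1/(1609/10) = 10/1609 ≈ 0.0062150)
(M + Y(3)) - 13 = (10/1609 - 18) - 13 = -28952/1609 - 13 = -49869/1609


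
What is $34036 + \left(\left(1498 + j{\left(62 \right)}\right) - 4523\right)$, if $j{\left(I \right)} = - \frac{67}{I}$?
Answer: $\frac{1922615}{62} \approx 31010.0$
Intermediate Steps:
$34036 + \left(\left(1498 + j{\left(62 \right)}\right) - 4523\right) = 34036 - \left(3025 + \frac{67}{62}\right) = 34036 + \left(\left(1498 - \frac{67}{62}\right) - 4523\right) = 34036 + \left(\frac{92809}{62} - 4523\right) = 34036 - \frac{187617}{62} = \frac{1922615}{62}$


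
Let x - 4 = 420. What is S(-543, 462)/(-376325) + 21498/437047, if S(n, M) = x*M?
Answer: -77522027886/164471712275 ≈ -0.47134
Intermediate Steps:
x = 424 (x = 4 + 420 = 424)
S(n, M) = 424*M
S(-543, 462)/(-376325) + 21498/437047 = (424*462)/(-376325) + 21498/437047 = 195888*(-1/376325) + 21498*(1/437047) = -195888/376325 + 21498/437047 = -77522027886/164471712275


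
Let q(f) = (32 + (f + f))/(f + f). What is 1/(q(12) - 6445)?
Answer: -3/19328 ≈ -0.00015522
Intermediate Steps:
q(f) = (32 + 2*f)/(2*f) (q(f) = (32 + 2*f)/((2*f)) = (32 + 2*f)*(1/(2*f)) = (32 + 2*f)/(2*f))
1/(q(12) - 6445) = 1/((16 + 12)/12 - 6445) = 1/((1/12)*28 - 6445) = 1/(7/3 - 6445) = 1/(-19328/3) = -3/19328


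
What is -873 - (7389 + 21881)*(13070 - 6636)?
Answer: -188324053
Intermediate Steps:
-873 - (7389 + 21881)*(13070 - 6636) = -873 - 29270*6434 = -873 - 1*188323180 = -873 - 188323180 = -188324053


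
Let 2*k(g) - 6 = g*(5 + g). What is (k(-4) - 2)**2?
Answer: 1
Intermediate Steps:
k(g) = 3 + g*(5 + g)/2 (k(g) = 3 + (g*(5 + g))/2 = 3 + g*(5 + g)/2)
(k(-4) - 2)**2 = ((3 + (1/2)*(-4)**2 + (5/2)*(-4)) - 2)**2 = ((3 + (1/2)*16 - 10) - 2)**2 = ((3 + 8 - 10) - 2)**2 = (1 - 2)**2 = (-1)**2 = 1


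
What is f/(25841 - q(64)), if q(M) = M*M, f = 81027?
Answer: 81027/21745 ≈ 3.7262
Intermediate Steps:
q(M) = M²
f/(25841 - q(64)) = 81027/(25841 - 1*64²) = 81027/(25841 - 1*4096) = 81027/(25841 - 4096) = 81027/21745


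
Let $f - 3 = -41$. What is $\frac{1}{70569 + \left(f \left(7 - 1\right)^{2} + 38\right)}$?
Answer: $\frac{1}{69239} \approx 1.4443 \cdot 10^{-5}$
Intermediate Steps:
$f = -38$ ($f = 3 - 41 = -38$)
$\frac{1}{70569 + \left(f \left(7 - 1\right)^{2} + 38\right)} = \frac{1}{70569 + \left(- 38 \left(7 - 1\right)^{2} + 38\right)} = \frac{1}{70569 + \left(- 38 \cdot 6^{2} + 38\right)} = \frac{1}{70569 + \left(\left(-38\right) 36 + 38\right)} = \frac{1}{70569 + \left(-1368 + 38\right)} = \frac{1}{70569 - 1330} = \frac{1}{69239}$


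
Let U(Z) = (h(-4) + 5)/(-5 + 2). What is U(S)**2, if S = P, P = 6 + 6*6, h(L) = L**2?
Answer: 49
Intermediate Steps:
P = 42 (P = 6 + 36 = 42)
S = 42
U(Z) = -7 (U(Z) = ((-4)**2 + 5)/(-5 + 2) = (16 + 5)/(-3) = 21*(-1/3) = -7)
U(S)**2 = (-7)**2 = 49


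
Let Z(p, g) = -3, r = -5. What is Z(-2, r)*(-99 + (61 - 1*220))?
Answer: 774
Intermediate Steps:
Z(-2, r)*(-99 + (61 - 1*220)) = -3*(-99 + (61 - 1*220)) = -3*(-99 + (61 - 220)) = -3*(-99 - 159) = -3*(-258) = 774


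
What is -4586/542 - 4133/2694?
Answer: -7297385/730074 ≈ -9.9954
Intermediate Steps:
-4586/542 - 4133/2694 = -4586*1/542 - 4133*1/2694 = -2293/271 - 4133/2694 = -7297385/730074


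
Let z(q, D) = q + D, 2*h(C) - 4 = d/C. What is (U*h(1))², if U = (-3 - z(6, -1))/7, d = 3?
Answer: 16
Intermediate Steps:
h(C) = 2 + 3/(2*C) (h(C) = 2 + (3/C)/2 = 2 + 3/(2*C))
z(q, D) = D + q
U = -8/7 (U = (-3 - (-1 + 6))/7 = (-3 - 1*5)/7 = (-3 - 5)/7 = (⅐)*(-8) = -8/7 ≈ -1.1429)
(U*h(1))² = (-8*(2 + (3/2)/1)/7)² = (-8*(2 + (3/2)*1)/7)² = (-8*(2 + 3/2)/7)² = (-8/7*7/2)² = (-4)² = 16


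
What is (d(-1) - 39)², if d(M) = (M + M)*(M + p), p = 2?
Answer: 1681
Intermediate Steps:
d(M) = 2*M*(2 + M) (d(M) = (M + M)*(M + 2) = (2*M)*(2 + M) = 2*M*(2 + M))
(d(-1) - 39)² = (2*(-1)*(2 - 1) - 39)² = (2*(-1)*1 - 39)² = (-2 - 39)² = (-41)² = 1681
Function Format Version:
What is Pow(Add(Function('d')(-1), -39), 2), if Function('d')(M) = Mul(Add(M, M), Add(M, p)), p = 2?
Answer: 1681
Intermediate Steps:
Function('d')(M) = Mul(2, M, Add(2, M)) (Function('d')(M) = Mul(Add(M, M), Add(M, 2)) = Mul(Mul(2, M), Add(2, M)) = Mul(2, M, Add(2, M)))
Pow(Add(Function('d')(-1), -39), 2) = Pow(Add(Mul(2, -1, Add(2, -1)), -39), 2) = Pow(Add(Mul(2, -1, 1), -39), 2) = Pow(Add(-2, -39), 2) = Pow(-41, 2) = 1681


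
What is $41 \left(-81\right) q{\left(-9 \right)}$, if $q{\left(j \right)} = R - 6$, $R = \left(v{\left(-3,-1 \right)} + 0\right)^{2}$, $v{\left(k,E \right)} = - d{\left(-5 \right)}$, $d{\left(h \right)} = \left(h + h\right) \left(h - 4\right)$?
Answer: $-26880174$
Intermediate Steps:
$d{\left(h \right)} = 2 h \left(-4 + h\right)$
$v{\left(k,E \right)} = -90$ ($v{\left(k,E \right)} = - 2 \left(-5\right) \left(-4 - 5\right) = - 2 \left(-5\right) \left(-9\right) = \left(-1\right) 90 = -90$)
$R = 8100$ ($R = \left(-90 + 0\right)^{2} = \left(-90\right)^{2} = 8100$)
$q{\left(j \right)} = 8094$ ($q{\left(j \right)} = 8100 - 6 = 8094$)
$41 \left(-81\right) q{\left(-9 \right)} = 41 \left(-81\right) 8094 = \left(-3321\right) 8094 = -26880174$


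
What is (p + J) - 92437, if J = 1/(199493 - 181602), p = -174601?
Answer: -4777576857/17891 ≈ -2.6704e+5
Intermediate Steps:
J = 1/17891 ≈ 5.5894e-5
(p + J) - 92437 = (-174601 + 1/17891) - 92437 = -3123786490/17891 - 92437 = -4777576857/17891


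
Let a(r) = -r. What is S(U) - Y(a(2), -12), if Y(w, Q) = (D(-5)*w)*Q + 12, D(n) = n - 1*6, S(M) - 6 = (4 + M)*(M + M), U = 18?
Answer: 1050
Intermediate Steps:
S(M) = 6 + 2*M*(4 + M) (S(M) = 6 + (4 + M)*(M + M) = 6 + (4 + M)*(2*M) = 6 + 2*M*(4 + M))
D(n) = -6 + n (D(n) = n - 6 = -6 + n)
Y(w, Q) = 12 - 11*Q*w (Y(w, Q) = ((-6 - 5)*w)*Q + 12 = (-11*w)*Q + 12 = -11*Q*w + 12 = 12 - 11*Q*w)
S(U) - Y(a(2), -12) = (6 + 2*18² + 8*18) - (12 - 11*(-12)*(-1*2)) = (6 + 2*324 + 144) - (12 - 11*(-12)*(-2)) = (6 + 648 + 144) - (12 - 264) = 798 - 1*(-252) = 798 + 252 = 1050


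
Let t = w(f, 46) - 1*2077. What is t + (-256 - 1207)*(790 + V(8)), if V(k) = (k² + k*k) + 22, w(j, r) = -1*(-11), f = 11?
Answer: -1377286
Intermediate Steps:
w(j, r) = 11
V(k) = 22 + 2*k² (V(k) = (k² + k²) + 22 = 2*k² + 22 = 22 + 2*k²)
t = -2066 (t = 11 - 1*2077 = 11 - 2077 = -2066)
t + (-256 - 1207)*(790 + V(8)) = -2066 + (-256 - 1207)*(790 + (22 + 2*8²)) = -2066 - 1463*(790 + (22 + 2*64)) = -2066 - 1463*(790 + (22 + 128)) = -2066 - 1463*(790 + 150) = -2066 - 1463*940 = -2066 - 1375220 = -1377286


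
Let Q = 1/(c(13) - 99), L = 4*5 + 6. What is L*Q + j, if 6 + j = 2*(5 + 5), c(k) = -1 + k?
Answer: 1192/87 ≈ 13.701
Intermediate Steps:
L = 26 (L = 20 + 6 = 26)
j = 14 (j = -6 + 2*(5 + 5) = -6 + 2*10 = -6 + 20 = 14)
Q = -1/87 (Q = 1/((-1 + 13) - 99) = 1/(12 - 99) = 1/(-87) = -1/87 ≈ -0.011494)
L*Q + j = 26*(-1/87) + 14 = -26/87 + 14 = 1192/87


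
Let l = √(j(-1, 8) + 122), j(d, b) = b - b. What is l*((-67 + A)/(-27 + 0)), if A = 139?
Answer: -8*√122/3 ≈ -29.454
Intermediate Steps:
j(d, b) = 0
l = √122 (l = √(0 + 122) = √122 ≈ 11.045)
l*((-67 + A)/(-27 + 0)) = √122*((-67 + 139)/(-27 + 0)) = √122*(72/(-27)) = √122*(72*(-1/27)) = √122*(-8/3) = -8*√122/3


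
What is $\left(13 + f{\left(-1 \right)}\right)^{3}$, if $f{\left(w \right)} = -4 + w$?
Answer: $512$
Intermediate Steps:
$\left(13 + f{\left(-1 \right)}\right)^{3} = \left(13 - 5\right)^{3} = 8^{3} = 512$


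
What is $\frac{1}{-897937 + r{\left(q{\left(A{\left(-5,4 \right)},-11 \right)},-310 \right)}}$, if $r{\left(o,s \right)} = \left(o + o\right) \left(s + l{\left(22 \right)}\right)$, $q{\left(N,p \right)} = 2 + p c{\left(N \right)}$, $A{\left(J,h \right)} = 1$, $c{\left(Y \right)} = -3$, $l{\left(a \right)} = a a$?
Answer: $- \frac{1}{885757} \approx -1.129 \cdot 10^{-6}$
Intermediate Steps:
$l{\left(a \right)} = a^{2}$
$q{\left(N,p \right)} = 2 - 3 p$ ($q{\left(N,p \right)} = 2 + p \left(-3\right) = 2 - 3 p$)
$r{\left(o,s \right)} = 2 o \left(484 + s\right)$ ($r{\left(o,s \right)} = \left(o + o\right) \left(s + 22^{2}\right) = 2 o \left(s + 484\right) = 2 o \left(484 + s\right)$)
$\frac{1}{-897937 + r{\left(q{\left(A{\left(-5,4 \right)},-11 \right)},-310 \right)}} = \frac{1}{-897937 + 2 \left(2 - -33\right) \left(484 - 310\right)} = \frac{1}{-897937 + 2 \left(2 + 33\right) 174} = \frac{1}{-897937 + 2 \cdot 35 \cdot 174} = \frac{1}{-897937 + 12180} = \frac{1}{-885757} = - \frac{1}{885757}$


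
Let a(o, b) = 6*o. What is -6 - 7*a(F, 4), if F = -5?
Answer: 204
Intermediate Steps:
-6 - 7*a(F, 4) = -6 - 42*(-5) = -6 - 7*(-30) = -6 + 210 = 204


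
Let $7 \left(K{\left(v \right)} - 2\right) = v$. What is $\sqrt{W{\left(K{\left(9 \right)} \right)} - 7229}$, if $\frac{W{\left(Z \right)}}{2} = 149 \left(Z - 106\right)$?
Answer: $\frac{i \sqrt{1854055}}{7} \approx 194.52 i$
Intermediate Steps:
$K{\left(v \right)} = 2 + \frac{v}{7}$
$W{\left(Z \right)} = -31588 + 298 Z$ ($W{\left(Z \right)} = 2 \cdot 149 \left(Z - 106\right) = 2 \cdot 149 \left(-106 + Z\right) = 2 \left(-15794 + 149 Z\right) = -31588 + 298 Z$)
$\sqrt{W{\left(K{\left(9 \right)} \right)} - 7229} = \sqrt{\left(-31588 + 298 \left(2 + \frac{1}{7} \cdot 9\right)\right) - 7229} = \sqrt{\left(-31588 + 298 \left(2 + \frac{9}{7}\right)\right) - 7229} = \sqrt{\left(-31588 + 298 \cdot \frac{23}{7}\right) - 7229} = \sqrt{\left(-31588 + \frac{6854}{7}\right) - 7229} = \sqrt{- \frac{214262}{7} - 7229} = \sqrt{- \frac{264865}{7}} = \frac{i \sqrt{1854055}}{7}$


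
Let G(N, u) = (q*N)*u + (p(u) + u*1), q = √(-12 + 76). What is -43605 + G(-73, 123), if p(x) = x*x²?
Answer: 1745553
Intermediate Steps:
p(x) = x³
q = 8 (q = √64 = 8)
G(N, u) = u + u³ + 8*N*u (G(N, u) = (8*N)*u + (u³ + u*1) = 8*N*u + (u³ + u) = 8*N*u + (u + u³) = u + u³ + 8*N*u)
-43605 + G(-73, 123) = -43605 + 123*(1 + 123² + 8*(-73)) = -43605 + 123*(1 + 15129 - 584) = -43605 + 123*14546 = -43605 + 1789158 = 1745553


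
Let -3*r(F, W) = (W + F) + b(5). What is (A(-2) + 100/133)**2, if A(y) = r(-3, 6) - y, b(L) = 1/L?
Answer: 11303044/3980025 ≈ 2.8399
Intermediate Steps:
r(F, W) = -1/15 - F/3 - W/3 (r(F, W) = -((W + F) + 1/5)/3 = -((F + W) + 1/5)/3 = -(1/5 + F + W)/3 = -1/15 - F/3 - W/3)
A(y) = -16/15 - y (A(y) = (-1/15 - 1/3*(-3) - 1/3*6) - y = (-1/15 + 1 - 2) - y = -16/15 - y)
(A(-2) + 100/133)**2 = ((-16/15 - 1*(-2)) + 100/133)**2 = ((-16/15 + 2) + 100*(1/133))**2 = (14/15 + 100/133)**2 = (3362/1995)**2 = 11303044/3980025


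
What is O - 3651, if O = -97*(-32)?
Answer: -547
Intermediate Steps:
O = 3104
O - 3651 = 3104 - 3651 = -547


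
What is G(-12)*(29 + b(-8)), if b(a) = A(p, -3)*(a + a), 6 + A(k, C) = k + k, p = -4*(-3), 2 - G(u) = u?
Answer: -3626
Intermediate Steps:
G(u) = 2 - u
p = 12
A(k, C) = -6 + 2*k (A(k, C) = -6 + (k + k) = -6 + 2*k)
b(a) = 36*a (b(a) = (-6 + 2*12)*(a + a) = (-6 + 24)*(2*a) = 18*(2*a) = 36*a)
G(-12)*(29 + b(-8)) = (2 - 1*(-12))*(29 + 36*(-8)) = (2 + 12)*(29 - 288) = 14*(-259) = -3626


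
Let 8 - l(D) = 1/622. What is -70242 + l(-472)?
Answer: -43685549/622 ≈ -70234.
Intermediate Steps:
l(D) = 4975/622 (l(D) = 8 - 1/622 = 4975/622)
-70242 + l(-472) = -70242 + 4975/622 = -43685549/622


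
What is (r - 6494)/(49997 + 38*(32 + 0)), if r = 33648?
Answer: 27154/51213 ≈ 0.53022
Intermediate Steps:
(r - 6494)/(49997 + 38*(32 + 0)) = (33648 - 6494)/(49997 + 38*(32 + 0)) = 27154/(49997 + 38*32) = 27154/(49997 + 1216) = 27154/51213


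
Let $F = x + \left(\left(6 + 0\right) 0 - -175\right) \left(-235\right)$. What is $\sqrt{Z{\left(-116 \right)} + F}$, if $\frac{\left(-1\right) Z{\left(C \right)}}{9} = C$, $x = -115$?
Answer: $2 i \sqrt{10049} \approx 200.49 i$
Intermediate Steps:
$Z{\left(C \right)} = - 9 C$
$F = -41240$ ($F = -115 + \left(\left(6 + 0\right) 0 - -175\right) \left(-235\right) = -115 + \left(6 \cdot 0 + 175\right) \left(-235\right) = -115 + \left(0 + 175\right) \left(-235\right) = -115 + 175 \left(-235\right) = -115 - 41125 = -41240$)
$\sqrt{Z{\left(-116 \right)} + F} = \sqrt{\left(-9\right) \left(-116\right) - 41240} = \sqrt{1044 - 41240} = \sqrt{-40196} = 2 i \sqrt{10049}$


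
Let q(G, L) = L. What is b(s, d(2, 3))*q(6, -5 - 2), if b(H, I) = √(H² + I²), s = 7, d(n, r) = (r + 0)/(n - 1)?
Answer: -7*√58 ≈ -53.310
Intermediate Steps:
d(n, r) = r/(-1 + n)
b(s, d(2, 3))*q(6, -5 - 2) = √(7² + (3/(-1 + 2))²)*(-5 - 2) = √(49 + (3/1)²)*(-7) = √(49 + (3*1)²)*(-7) = √(49 + 3²)*(-7) = √(49 + 9)*(-7) = √58*(-7) = -7*√58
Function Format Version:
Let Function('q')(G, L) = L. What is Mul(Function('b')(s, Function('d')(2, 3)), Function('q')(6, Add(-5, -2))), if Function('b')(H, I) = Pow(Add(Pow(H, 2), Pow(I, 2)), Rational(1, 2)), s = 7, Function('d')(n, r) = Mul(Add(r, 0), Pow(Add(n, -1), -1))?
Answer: Mul(-7, Pow(58, Rational(1, 2))) ≈ -53.310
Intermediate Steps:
Function('d')(n, r) = Mul(r, Pow(Add(-1, n), -1))
Mul(Function('b')(s, Function('d')(2, 3)), Function('q')(6, Add(-5, -2))) = Mul(Pow(Add(Pow(7, 2), Pow(Mul(3, Pow(Add(-1, 2), -1)), 2)), Rational(1, 2)), Add(-5, -2)) = Mul(Pow(Add(49, Pow(Mul(3, Pow(1, -1)), 2)), Rational(1, 2)), -7) = Mul(Pow(Add(49, Pow(Mul(3, 1), 2)), Rational(1, 2)), -7) = Mul(Pow(Add(49, Pow(3, 2)), Rational(1, 2)), -7) = Mul(Pow(Add(49, 9), Rational(1, 2)), -7) = Mul(Pow(58, Rational(1, 2)), -7) = Mul(-7, Pow(58, Rational(1, 2)))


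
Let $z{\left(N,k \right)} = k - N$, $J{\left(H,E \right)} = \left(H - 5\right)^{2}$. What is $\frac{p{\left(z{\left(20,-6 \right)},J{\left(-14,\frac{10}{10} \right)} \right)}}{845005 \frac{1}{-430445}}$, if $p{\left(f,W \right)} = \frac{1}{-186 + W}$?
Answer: $- \frac{86089}{29575175} \approx -0.0029109$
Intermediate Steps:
$J{\left(H,E \right)} = \left(-5 + H\right)^{2}$
$\frac{p{\left(z{\left(20,-6 \right)},J{\left(-14,\frac{10}{10} \right)} \right)}}{845005 \frac{1}{-430445}} = \frac{1}{\left(-186 + \left(-5 - 14\right)^{2}\right) \frac{845005}{-430445}} = \frac{1}{\left(-186 + \left(-19\right)^{2}\right) 845005 \left(- \frac{1}{430445}\right)} = \frac{1}{\left(-186 + 361\right) \left(- \frac{169001}{86089}\right)} = \frac{1}{175} \left(- \frac{86089}{169001}\right) = - \frac{86089}{29575175}$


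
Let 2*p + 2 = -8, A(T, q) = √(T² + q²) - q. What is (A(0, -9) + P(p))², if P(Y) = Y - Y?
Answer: 324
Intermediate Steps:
p = -5 (p = -1 + (½)*(-8) = -1 - 4 = -5)
P(Y) = 0
(A(0, -9) + P(p))² = ((√(0² + (-9)²) - 1*(-9)) + 0)² = ((√(0 + 81) + 9) + 0)² = ((√81 + 9) + 0)² = ((9 + 9) + 0)² = (18 + 0)² = 18² = 324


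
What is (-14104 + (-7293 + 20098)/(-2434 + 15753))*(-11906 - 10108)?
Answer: 4135073899194/13319 ≈ 3.1046e+8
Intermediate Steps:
(-14104 + (-7293 + 20098)/(-2434 + 15753))*(-11906 - 10108) = (-14104 + 12805/13319)*(-22014) = -187838371/13319*(-22014) = 4135073899194/13319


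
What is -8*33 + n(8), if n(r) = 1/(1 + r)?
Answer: -2375/9 ≈ -263.89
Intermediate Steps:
-8*33 + n(8) = -8*33 + 1/(1 + 8) = -264 + 1/9 = -264 + ⅑ = -2375/9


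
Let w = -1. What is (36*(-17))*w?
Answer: 612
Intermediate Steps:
(36*(-17))*w = (36*(-17))*(-1) = -612*(-1) = 612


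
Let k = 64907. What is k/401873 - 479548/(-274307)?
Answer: 210521837853/110236577011 ≈ 1.9097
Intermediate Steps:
k/401873 - 479548/(-274307) = 64907/401873 - 479548/(-274307) = 64907*(1/401873) - 479548*(-1/274307) = 64907/401873 + 479548/274307 = 210521837853/110236577011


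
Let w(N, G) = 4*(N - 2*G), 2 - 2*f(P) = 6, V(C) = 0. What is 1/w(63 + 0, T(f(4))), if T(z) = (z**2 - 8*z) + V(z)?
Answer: 1/92 ≈ 0.010870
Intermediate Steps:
f(P) = -2 (f(P) = 1 - 1/2*6 = 1 - 3 = -2)
T(z) = z**2 - 8*z (T(z) = (z**2 - 8*z) + 0 = z**2 - 8*z)
w(N, G) = -8*G + 4*N
1/w(63 + 0, T(f(4))) = 1/(-(-16)*(-8 - 2) + 4*(63 + 0)) = 1/(-(-16)*(-10) + 4*63) = 1/(-8*20 + 252) = 1/(-160 + 252) = 1/92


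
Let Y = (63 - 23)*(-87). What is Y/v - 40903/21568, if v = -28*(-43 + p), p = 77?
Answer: 4514623/2566592 ≈ 1.7590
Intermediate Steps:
Y = -3480 (Y = 40*(-87) = -3480)
v = -952 (v = -28*(-43 + 77) = -28*34 = -952)
Y/v - 40903/21568 = -3480/(-952) - 40903/21568 = -3480*(-1/952) - 40903*1/21568 = 435/119 - 40903/21568 = 4514623/2566592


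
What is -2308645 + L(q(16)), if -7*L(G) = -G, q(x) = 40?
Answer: -16160475/7 ≈ -2.3086e+6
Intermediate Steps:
L(G) = G/7 (L(G) = -(-1)*G/7 = G/7)
-2308645 + L(q(16)) = -2308645 + (⅐)*40 = -2308645 + 40/7 = -16160475/7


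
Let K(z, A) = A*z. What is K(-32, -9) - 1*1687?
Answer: -1399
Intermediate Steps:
K(-32, -9) - 1*1687 = -9*(-32) - 1*1687 = 288 - 1687 = -1399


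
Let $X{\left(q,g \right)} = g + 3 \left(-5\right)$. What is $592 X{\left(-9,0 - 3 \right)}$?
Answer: $-10656$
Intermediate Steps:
$X{\left(q,g \right)} = -15 + g$ ($X{\left(q,g \right)} = g - 15 = -15 + g$)
$592 X{\left(-9,0 - 3 \right)} = 592 \left(-15 + \left(0 - 3\right)\right) = 592 \left(-15 - 3\right) = 592 \left(-18\right) = -10656$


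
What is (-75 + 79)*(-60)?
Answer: -240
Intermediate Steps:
(-75 + 79)*(-60) = 4*(-60) = -240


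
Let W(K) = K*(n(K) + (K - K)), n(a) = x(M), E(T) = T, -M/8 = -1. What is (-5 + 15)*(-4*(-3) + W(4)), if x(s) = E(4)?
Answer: 280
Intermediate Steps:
M = 8 (M = -8*(-1) = 8)
x(s) = 4
n(a) = 4
W(K) = 4*K (W(K) = K*(4 + (K - K)) = K*(4 + 0) = K*4 = 4*K)
(-5 + 15)*(-4*(-3) + W(4)) = (-5 + 15)*(-4*(-3) + 4*4) = 10*(12 + 16) = 10*28 = 280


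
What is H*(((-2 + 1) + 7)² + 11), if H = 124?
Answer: 5828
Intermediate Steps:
H*(((-2 + 1) + 7)² + 11) = 124*(((-2 + 1) + 7)² + 11) = 124*((-1 + 7)² + 11) = 124*(6² + 11) = 124*(36 + 11) = 124*47 = 5828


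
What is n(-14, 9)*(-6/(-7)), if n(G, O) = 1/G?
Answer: -3/49 ≈ -0.061224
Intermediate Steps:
n(-14, 9)*(-6/(-7)) = (-6/(-7))/(-14) = -(-3)*(-1)/(7*7) = -1/14*6/7 = -3/49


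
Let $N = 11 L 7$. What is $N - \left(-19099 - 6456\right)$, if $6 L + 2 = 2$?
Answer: $25555$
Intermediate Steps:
$L = 0$ ($L = - \frac{1}{3} + \frac{1}{6} \cdot 2 = - \frac{1}{3} + \frac{1}{3} = 0$)
$N = 0$ ($N = 11 \cdot 0 \cdot 7 = 0 \cdot 7 = 0$)
$N - \left(-19099 - 6456\right) = 0 - \left(-19099 - 6456\right) = 0 - -25555 = 0 + 25555 = 25555$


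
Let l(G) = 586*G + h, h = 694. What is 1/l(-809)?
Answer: -1/473380 ≈ -2.1125e-6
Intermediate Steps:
l(G) = 694 + 586*G (l(G) = 586*G + 694 = 694 + 586*G)
1/l(-809) = 1/(694 + 586*(-809)) = 1/(694 - 474074) = 1/(-473380) = -1/473380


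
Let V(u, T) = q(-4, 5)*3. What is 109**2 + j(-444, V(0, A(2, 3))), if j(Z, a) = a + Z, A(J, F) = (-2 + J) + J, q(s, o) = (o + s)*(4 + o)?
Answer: 11464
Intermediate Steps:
q(s, o) = (4 + o)*(o + s)
A(J, F) = -2 + 2*J
V(u, T) = 27 (V(u, T) = (5**2 + 4*5 + 4*(-4) + 5*(-4))*3 = (25 + 20 - 16 - 20)*3 = 9*3 = 27)
j(Z, a) = Z + a
109**2 + j(-444, V(0, A(2, 3))) = 109**2 + (-444 + 27) = 11881 - 417 = 11464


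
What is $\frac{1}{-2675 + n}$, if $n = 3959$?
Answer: $\frac{1}{1284} \approx 0.00077882$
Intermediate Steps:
$\frac{1}{-2675 + n} = \frac{1}{-2675 + 3959} = \frac{1}{1284}$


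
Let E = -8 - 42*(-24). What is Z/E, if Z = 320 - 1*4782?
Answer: -2231/500 ≈ -4.4620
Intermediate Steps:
Z = -4462 (Z = 320 - 4782 = -4462)
E = 1000 (E = -8 + 1008 = 1000)
Z/E = -4462/1000 = -4462*1/1000 = -2231/500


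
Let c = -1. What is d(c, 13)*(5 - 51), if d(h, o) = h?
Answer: 46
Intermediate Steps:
d(c, 13)*(5 - 51) = -(5 - 51) = -1*(-46) = 46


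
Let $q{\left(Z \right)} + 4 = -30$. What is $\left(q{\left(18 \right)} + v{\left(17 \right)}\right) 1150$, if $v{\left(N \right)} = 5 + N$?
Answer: $-13800$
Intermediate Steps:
$q{\left(Z \right)} = -34$ ($q{\left(Z \right)} = -4 - 30 = -34$)
$\left(q{\left(18 \right)} + v{\left(17 \right)}\right) 1150 = \left(-34 + \left(5 + 17\right)\right) 1150 = \left(-34 + 22\right) 1150 = \left(-12\right) 1150 = -13800$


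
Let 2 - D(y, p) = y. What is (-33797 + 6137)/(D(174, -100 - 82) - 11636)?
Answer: 2305/984 ≈ 2.3425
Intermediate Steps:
D(y, p) = 2 - y
(-33797 + 6137)/(D(174, -100 - 82) - 11636) = (-33797 + 6137)/((2 - 1*174) - 11636) = -27660/((2 - 174) - 11636) = -27660/(-172 - 11636) = -27660/(-11808) = -27660*(-1/11808) = 2305/984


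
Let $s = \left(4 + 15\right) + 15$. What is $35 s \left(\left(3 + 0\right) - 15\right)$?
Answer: $-14280$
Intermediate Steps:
$s = 34$ ($s = 19 + 15 = 34$)
$35 s \left(\left(3 + 0\right) - 15\right) = 35 \cdot 34 \left(\left(3 + 0\right) - 15\right) = 1190 \left(3 - 15\right) = 1190 \left(-12\right) = -14280$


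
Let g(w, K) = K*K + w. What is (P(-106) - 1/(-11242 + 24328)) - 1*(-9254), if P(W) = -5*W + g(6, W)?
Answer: 275146235/13086 ≈ 21026.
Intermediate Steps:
g(w, K) = w + K**2 (g(w, K) = K**2 + w = w + K**2)
P(W) = 6 + W**2 - 5*W (P(W) = -5*W + (6 + W**2) = 6 + W**2 - 5*W)
(P(-106) - 1/(-11242 + 24328)) - 1*(-9254) = ((6 + (-106)**2 - 5*(-106)) - 1/(-11242 + 24328)) - 1*(-9254) = ((6 + 11236 + 530) - 1/13086) + 9254 = (11772 - 1*1/13086) + 9254 = (11772 - 1/13086) + 9254 = 154048391/13086 + 9254 = 275146235/13086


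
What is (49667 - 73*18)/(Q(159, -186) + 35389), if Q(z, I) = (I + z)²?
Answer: 48353/36118 ≈ 1.3388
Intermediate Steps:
(49667 - 73*18)/(Q(159, -186) + 35389) = (49667 - 73*18)/((-186 + 159)² + 35389) = (49667 - 1314)/((-27)² + 35389) = 48353/(729 + 35389) = 48353/36118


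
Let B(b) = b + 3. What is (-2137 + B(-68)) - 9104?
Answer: -11306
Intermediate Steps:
B(b) = 3 + b
(-2137 + B(-68)) - 9104 = (-2137 + (3 - 68)) - 9104 = (-2137 - 65) - 9104 = -2202 - 9104 = -11306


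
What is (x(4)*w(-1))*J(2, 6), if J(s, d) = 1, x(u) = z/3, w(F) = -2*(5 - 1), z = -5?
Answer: 40/3 ≈ 13.333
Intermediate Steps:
w(F) = -8 (w(F) = -2*4 = -8)
x(u) = -5/3
(x(4)*w(-1))*J(2, 6) = -5/3*(-8)*1 = (40/3)*1 = 40/3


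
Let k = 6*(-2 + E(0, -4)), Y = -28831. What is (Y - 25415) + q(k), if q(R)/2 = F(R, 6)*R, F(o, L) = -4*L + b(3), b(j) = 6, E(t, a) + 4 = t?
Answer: -52950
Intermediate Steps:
E(t, a) = -4 + t
F(o, L) = 6 - 4*L (F(o, L) = -4*L + 6 = 6 - 4*L)
k = -36 (k = 6*(-2 + (-4 + 0)) = 6*(-2 - 4) = 6*(-6) = -36)
q(R) = -36*R (q(R) = 2*((6 - 4*6)*R) = 2*((6 - 24)*R) = 2*(-18*R) = -36*R)
(Y - 25415) + q(k) = (-28831 - 25415) - 36*(-36) = -54246 + 1296 = -52950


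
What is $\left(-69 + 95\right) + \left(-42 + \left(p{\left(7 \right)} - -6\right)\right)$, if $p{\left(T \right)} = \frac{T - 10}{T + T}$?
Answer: $- \frac{143}{14} \approx -10.214$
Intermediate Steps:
$p{\left(T \right)} = \frac{-10 + T}{2 T}$
$\left(-69 + 95\right) + \left(-42 + \left(p{\left(7 \right)} - -6\right)\right) = \left(-69 + 95\right) - \left(36 - \frac{-10 + 7}{2 \cdot 7}\right) = 26 - \left(36 + \frac{3}{14}\right) = 26 + \left(-42 + \left(- \frac{3}{14} + 6\right)\right) = 26 + \left(-42 + \frac{81}{14}\right) = 26 - \frac{507}{14} = - \frac{143}{14}$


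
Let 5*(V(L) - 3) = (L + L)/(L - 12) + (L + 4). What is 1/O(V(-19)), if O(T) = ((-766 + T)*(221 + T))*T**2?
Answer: -577200625/5877520067664 ≈ -9.8205e-5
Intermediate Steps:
V(L) = 19/5 + L/5 + 2*L/(5*(-12 + L)) (V(L) = 3 + ((L + L)/(L - 12) + (L + 4))/5 = 3 + ((2*L)/(-12 + L) + (4 + L))/5 = 3 + (2*L/(-12 + L) + (4 + L))/5 = 3 + (4 + L + 2*L/(-12 + L))/5 = 3 + (4/5 + L/5 + 2*L/(5*(-12 + L))) = 19/5 + L/5 + 2*L/(5*(-12 + L)))
O(T) = T**2*(-766 + T)*(221 + T)
1/O(V(-19)) = 1/(((-228 + (-19)**2 + 9*(-19))/(5*(-12 - 19)))**2*(-169286 + ((-228 + (-19)**2 + 9*(-19))/(5*(-12 - 19)))**2 - 109*(-228 + (-19)**2 + 9*(-19))/(-12 - 19))) = 1/(((1/5)*(-228 + 361 - 171)/(-31))**2*(-169286 + ((1/5)*(-228 + 361 - 171)/(-31))**2 - 109*(-228 + 361 - 171)/(-31))) = 1/(((1/5)*(-1/31)*(-38))**2*(-169286 + ((1/5)*(-1/31)*(-38))**2 - 109*(-1)*(-38)/31)) = 1/((38/155)**2*(-169286 + (38/155)**2 - 545*38/155)) = 1/(1444*(-169286 + 1444/24025 - 4142/31)/24025) = 1/((1444/24025)*(-4070304756/24025)) = 1/(-5877520067664/577200625) = -577200625/5877520067664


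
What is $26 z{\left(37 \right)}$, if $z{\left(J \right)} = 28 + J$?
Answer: $1690$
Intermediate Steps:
$26 z{\left(37 \right)} = 26 \left(28 + 37\right) = 26 \cdot 65 = 1690$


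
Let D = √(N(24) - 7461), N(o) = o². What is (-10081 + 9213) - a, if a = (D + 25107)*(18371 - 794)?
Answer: -441306607 - 158193*I*√85 ≈ -4.4131e+8 - 1.4585e+6*I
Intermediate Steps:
D = 9*I*√85 (D = √(24² - 7461) = √(576 - 7461) = √(-6885) = 9*I*√85 ≈ 82.976*I)
a = 441305739 + 158193*I*√85 (a = (9*I*√85 + 25107)*(18371 - 794) = (25107 + 9*I*√85)*17577 = 441305739 + 158193*I*√85 ≈ 4.4131e+8 + 1.4585e+6*I)
(-10081 + 9213) - a = (-10081 + 9213) - (441305739 + 158193*I*√85) = -868 + (-441305739 - 158193*I*√85) = -441306607 - 158193*I*√85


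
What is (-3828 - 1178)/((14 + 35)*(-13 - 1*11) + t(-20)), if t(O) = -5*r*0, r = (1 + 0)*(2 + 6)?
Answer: 2503/588 ≈ 4.2568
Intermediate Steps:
r = 8 (r = 1*8 = 8)
t(O) = 0 (t(O) = -5*8*0 = -40*0 = 0)
(-3828 - 1178)/((14 + 35)*(-13 - 1*11) + t(-20)) = (-3828 - 1178)/((14 + 35)*(-13 - 1*11) + 0) = -5006/(49*(-13 - 11) + 0) = -5006/(49*(-24) + 0) = -5006/(-1176 + 0) = -5006/(-1176) = -5006*(-1/1176) = 2503/588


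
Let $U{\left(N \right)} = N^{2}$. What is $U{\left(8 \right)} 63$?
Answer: $4032$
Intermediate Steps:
$U{\left(8 \right)} 63 = 8^{2} \cdot 63 = 64 \cdot 63 = 4032$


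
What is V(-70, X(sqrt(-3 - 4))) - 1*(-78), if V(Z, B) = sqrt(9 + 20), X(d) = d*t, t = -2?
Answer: 78 + sqrt(29) ≈ 83.385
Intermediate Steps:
X(d) = -2*d (X(d) = d*(-2) = -2*d)
V(Z, B) = sqrt(29)
V(-70, X(sqrt(-3 - 4))) - 1*(-78) = sqrt(29) - 1*(-78) = sqrt(29) + 78 = 78 + sqrt(29)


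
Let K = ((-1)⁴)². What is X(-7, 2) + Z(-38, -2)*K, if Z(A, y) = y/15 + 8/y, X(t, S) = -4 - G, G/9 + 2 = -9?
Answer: 1363/15 ≈ 90.867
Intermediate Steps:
G = -99 (G = -18 + 9*(-9) = -18 - 81 = -99)
X(t, S) = 95 (X(t, S) = -4 - 1*(-99) = -4 + 99 = 95)
Z(A, y) = 8/y + y/15 (Z(A, y) = y*(1/15) + 8/y = y/15 + 8/y = 8/y + y/15)
K = 1 (K = 1² = 1)
X(-7, 2) + Z(-38, -2)*K = 95 + (8/(-2) + (1/15)*(-2))*1 = 95 + (8*(-½) - 2/15)*1 = 95 + (-4 - 2/15)*1 = 95 - 62/15*1 = 95 - 62/15 = 1363/15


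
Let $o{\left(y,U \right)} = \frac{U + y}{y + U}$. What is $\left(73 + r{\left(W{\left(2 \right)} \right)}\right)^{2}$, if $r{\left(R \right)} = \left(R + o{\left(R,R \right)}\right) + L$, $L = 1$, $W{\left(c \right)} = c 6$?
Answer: $7569$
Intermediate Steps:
$W{\left(c \right)} = 6 c$
$o{\left(y,U \right)} = 1$ ($o{\left(y,U \right)} = \frac{U + y}{U + y} = 1$)
$r{\left(R \right)} = 2 + R$ ($r{\left(R \right)} = \left(R + 1\right) + 1 = \left(1 + R\right) + 1 = 2 + R$)
$\left(73 + r{\left(W{\left(2 \right)} \right)}\right)^{2} = \left(73 + \left(2 + 6 \cdot 2\right)\right)^{2} = \left(73 + \left(2 + 12\right)\right)^{2} = \left(73 + 14\right)^{2} = 87^{2} = 7569$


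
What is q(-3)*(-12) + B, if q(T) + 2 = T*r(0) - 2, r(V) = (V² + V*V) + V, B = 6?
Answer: 54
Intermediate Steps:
r(V) = V + 2*V² (r(V) = (V² + V²) + V = 2*V² + V = V + 2*V²)
q(T) = -4 (q(T) = -2 + (T*(0*(1 + 2*0)) - 2) = -2 + (T*(0*(1 + 0)) - 2) = -2 + (T*(0*1) - 2) = -2 + (T*0 - 2) = -2 + (0 - 2) = -2 - 2 = -4)
q(-3)*(-12) + B = -4*(-12) + 6 = 48 + 6 = 54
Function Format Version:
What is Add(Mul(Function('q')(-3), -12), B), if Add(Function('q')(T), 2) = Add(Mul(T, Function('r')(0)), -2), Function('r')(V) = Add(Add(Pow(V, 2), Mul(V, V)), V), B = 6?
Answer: 54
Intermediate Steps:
Function('r')(V) = Add(V, Mul(2, Pow(V, 2))) (Function('r')(V) = Add(Add(Pow(V, 2), Pow(V, 2)), V) = Add(Mul(2, Pow(V, 2)), V) = Add(V, Mul(2, Pow(V, 2))))
Function('q')(T) = -4 (Function('q')(T) = Add(-2, Add(Mul(T, Mul(0, Add(1, Mul(2, 0)))), -2)) = Add(-2, Add(Mul(T, Mul(0, Add(1, 0))), -2)) = Add(-2, Add(Mul(T, Mul(0, 1)), -2)) = Add(-2, Add(Mul(T, 0), -2)) = Add(-2, Add(0, -2)) = Add(-2, -2) = -4)
Add(Mul(Function('q')(-3), -12), B) = Add(Mul(-4, -12), 6) = Add(48, 6) = 54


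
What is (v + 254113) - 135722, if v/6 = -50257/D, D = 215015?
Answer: 25455539323/215015 ≈ 1.1839e+5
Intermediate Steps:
v = -301542/215015 (v = 6*(-50257/215015) = -301542/215015 ≈ -1.4024)
(v + 254113) - 135722 = (-301542/215015 + 254113) - 135722 = 54637805153/215015 - 135722 = 25455539323/215015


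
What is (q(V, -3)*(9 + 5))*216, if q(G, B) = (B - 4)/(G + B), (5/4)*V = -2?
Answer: 105840/23 ≈ 4601.7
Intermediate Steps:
V = -8/5 (V = (4/5)*(-2) = -8/5 ≈ -1.6000)
q(G, B) = (-4 + B)/(B + G)
(q(V, -3)*(9 + 5))*216 = (((-4 - 3)/(-3 - 8/5))*(9 + 5))*216 = ((-7/(-23/5))*14)*216 = (-5/23*(-7)*14)*216 = ((35/23)*14)*216 = (490/23)*216 = 105840/23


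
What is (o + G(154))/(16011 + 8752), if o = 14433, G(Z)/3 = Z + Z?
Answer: 15357/24763 ≈ 0.62016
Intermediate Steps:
G(Z) = 6*Z (G(Z) = 3*(Z + Z) = 3*(2*Z) = 6*Z)
(o + G(154))/(16011 + 8752) = (14433 + 6*154)/(16011 + 8752) = (14433 + 924)/24763 = 15357*(1/24763) = 15357/24763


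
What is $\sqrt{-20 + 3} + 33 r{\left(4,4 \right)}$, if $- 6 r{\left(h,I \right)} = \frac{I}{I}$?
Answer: $- \frac{11}{2} + i \sqrt{17} \approx -5.5 + 4.1231 i$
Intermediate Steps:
$r{\left(h,I \right)} = - \frac{1}{6}$ ($r{\left(h,I \right)} = - \frac{I \frac{1}{I}}{6} = \left(- \frac{1}{6}\right) 1 = - \frac{1}{6}$)
$\sqrt{-20 + 3} + 33 r{\left(4,4 \right)} = \sqrt{-20 + 3} + 33 \left(- \frac{1}{6}\right) = \sqrt{-17} - \frac{11}{2} = i \sqrt{17} - \frac{11}{2} = - \frac{11}{2} + i \sqrt{17}$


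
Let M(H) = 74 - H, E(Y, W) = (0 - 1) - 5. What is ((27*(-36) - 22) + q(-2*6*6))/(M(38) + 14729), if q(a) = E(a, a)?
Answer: -200/2953 ≈ -0.067728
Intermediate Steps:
E(Y, W) = -6 (E(Y, W) = -1 - 5 = -6)
q(a) = -6
((27*(-36) - 22) + q(-2*6*6))/(M(38) + 14729) = ((27*(-36) - 22) - 6)/((74 - 1*38) + 14729) = ((-972 - 22) - 6)/((74 - 38) + 14729) = (-994 - 6)/(36 + 14729) = -1000/14765 = -1000*1/14765 = -200/2953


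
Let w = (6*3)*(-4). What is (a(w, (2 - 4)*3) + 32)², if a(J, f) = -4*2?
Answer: 576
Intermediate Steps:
w = -72 (w = 18*(-4) = -72)
a(J, f) = -8
(a(w, (2 - 4)*3) + 32)² = (-8 + 32)² = 24² = 576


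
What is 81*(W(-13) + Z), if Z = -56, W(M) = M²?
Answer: 9153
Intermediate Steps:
81*(W(-13) + Z) = 81*((-13)² - 56) = 81*(169 - 56) = 81*113 = 9153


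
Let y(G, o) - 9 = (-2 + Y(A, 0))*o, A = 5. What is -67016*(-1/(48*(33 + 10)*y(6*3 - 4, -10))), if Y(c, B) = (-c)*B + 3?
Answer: -8377/258 ≈ -32.469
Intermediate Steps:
Y(c, B) = 3 - B*c (Y(c, B) = -B*c + 3 = 3 - B*c)
y(G, o) = 9 + o (y(G, o) = 9 + (-2 + (3 - 1*0*5))*o = 9 + (-2 + (3 + 0))*o = 9 + (-2 + 3)*o = 9 + 1*o = 9 + o)
-67016*(-1/(48*(33 + 10)*y(6*3 - 4, -10))) = -67016*(-1/(48*(9 - 10)*(33 + 10))) = -67016/(-1*(-48)*43) = -67016/(48*43) = -67016/2064 = -67016*1/2064 = -8377/258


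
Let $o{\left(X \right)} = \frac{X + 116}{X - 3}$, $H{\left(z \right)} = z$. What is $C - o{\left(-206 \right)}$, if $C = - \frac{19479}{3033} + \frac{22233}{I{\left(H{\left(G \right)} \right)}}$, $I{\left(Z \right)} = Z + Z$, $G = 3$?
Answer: $\frac{1563040835}{422598} \approx 3698.6$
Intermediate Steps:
$o{\left(X \right)} = \frac{116 + X}{-3 + X}$
$I{\left(Z \right)} = 2 Z$
$C = \frac{7479535}{2022}$ ($C = - \frac{19479}{3033} + \frac{22233}{2 \cdot 3} = \left(-19479\right) \frac{1}{3033} + \frac{22233}{6} = - \frac{6493}{1011} + 22233 \cdot \frac{1}{6} = - \frac{6493}{1011} + \frac{7411}{2} = \frac{7479535}{2022} \approx 3699.1$)
$C - o{\left(-206 \right)} = \frac{7479535}{2022} - \frac{116 - 206}{-3 - 206} = \frac{7479535}{2022} - \frac{1}{-209} \left(-90\right) = \frac{7479535}{2022} - \left(- \frac{1}{209}\right) \left(-90\right) = \frac{7479535}{2022} - \frac{90}{209} = \frac{1563040835}{422598}$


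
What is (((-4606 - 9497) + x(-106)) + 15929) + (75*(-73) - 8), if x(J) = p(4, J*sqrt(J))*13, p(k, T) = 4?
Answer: -3605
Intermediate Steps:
x(J) = 52 (x(J) = 4*13 = 52)
(((-4606 - 9497) + x(-106)) + 15929) + (75*(-73) - 8) = (((-4606 - 9497) + 52) + 15929) + (75*(-73) - 8) = ((-14103 + 52) + 15929) + (-5475 - 8) = (-14051 + 15929) - 5483 = 1878 - 5483 = -3605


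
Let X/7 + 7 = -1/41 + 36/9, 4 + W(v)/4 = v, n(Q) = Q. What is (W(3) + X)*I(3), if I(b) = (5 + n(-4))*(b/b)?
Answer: -1032/41 ≈ -25.171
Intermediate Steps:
W(v) = -16 + 4*v
X = -868/41 (X = -49 + 7*(-1/41 + 36/9) = -49 + 7*(-1*1/41 + 36*(⅑)) = -49 + 7*(-1/41 + 4) = -49 + 7*(163/41) = -49 + 1141/41 = -868/41 ≈ -21.171)
I(b) = 1 (I(b) = (5 - 4)*(b/b) = 1*1 = 1)
(W(3) + X)*I(3) = ((-16 + 4*3) - 868/41)*1 = ((-16 + 12) - 868/41)*1 = (-4 - 868/41)*1 = -1032/41*1 = -1032/41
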